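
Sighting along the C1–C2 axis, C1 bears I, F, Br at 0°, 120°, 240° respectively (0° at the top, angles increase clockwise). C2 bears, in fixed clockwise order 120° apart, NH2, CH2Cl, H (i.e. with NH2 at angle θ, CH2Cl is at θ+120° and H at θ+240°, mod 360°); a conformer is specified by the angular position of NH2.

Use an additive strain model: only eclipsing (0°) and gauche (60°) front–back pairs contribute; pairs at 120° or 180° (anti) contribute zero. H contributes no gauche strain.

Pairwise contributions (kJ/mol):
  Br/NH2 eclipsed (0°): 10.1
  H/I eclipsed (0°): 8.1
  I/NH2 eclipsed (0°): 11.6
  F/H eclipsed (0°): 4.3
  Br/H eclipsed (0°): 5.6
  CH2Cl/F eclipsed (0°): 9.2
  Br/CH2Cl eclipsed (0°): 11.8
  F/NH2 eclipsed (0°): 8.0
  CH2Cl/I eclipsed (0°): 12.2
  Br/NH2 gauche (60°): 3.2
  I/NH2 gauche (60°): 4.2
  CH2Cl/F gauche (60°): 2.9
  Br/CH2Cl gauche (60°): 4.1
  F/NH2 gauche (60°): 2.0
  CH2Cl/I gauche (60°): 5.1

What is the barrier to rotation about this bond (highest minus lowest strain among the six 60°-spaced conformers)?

14.7 kJ/mol

NH2 at 0° is eclipsed. I at 0° is eclipsed with NH2 at 0° (11.6); F at 120° is eclipsed with CH2Cl at 120° (9.2); Br at 240° is eclipsed with H at 240° (5.6). Total 26.4 kJ/mol.
NH2 at 60° is staggered. I at 0° is gauche with NH2 at 60° (4.2); F at 120° is gauche with NH2 at 60° (2.0); F at 120° is gauche with CH2Cl at 180° (2.9); Br at 240° is gauche with CH2Cl at 180° (4.1). Total 13.2 kJ/mol.
NH2 at 120° is eclipsed. I at 0° is eclipsed with H at 0° (8.1); F at 120° is eclipsed with NH2 at 120° (8.0); Br at 240° is eclipsed with CH2Cl at 240° (11.8). Total 27.9 kJ/mol.
NH2 at 180° is staggered. I at 0° is gauche with CH2Cl at 300° (5.1); F at 120° is gauche with NH2 at 180° (2.0); Br at 240° is gauche with NH2 at 180° (3.2); Br at 240° is gauche with CH2Cl at 300° (4.1). Total 14.4 kJ/mol.
NH2 at 240° is eclipsed. I at 0° is eclipsed with CH2Cl at 0° (12.2); F at 120° is eclipsed with H at 120° (4.3); Br at 240° is eclipsed with NH2 at 240° (10.1). Total 26.6 kJ/mol.
NH2 at 300° is staggered. I at 0° is gauche with NH2 at 300° (4.2); I at 0° is gauche with CH2Cl at 60° (5.1); F at 120° is gauche with CH2Cl at 60° (2.9); Br at 240° is gauche with NH2 at 300° (3.2). Total 15.4 kJ/mol.
Max at 120° (27.9 kJ/mol), min at 60° (13.2 kJ/mol); barrier = 14.7 kJ/mol.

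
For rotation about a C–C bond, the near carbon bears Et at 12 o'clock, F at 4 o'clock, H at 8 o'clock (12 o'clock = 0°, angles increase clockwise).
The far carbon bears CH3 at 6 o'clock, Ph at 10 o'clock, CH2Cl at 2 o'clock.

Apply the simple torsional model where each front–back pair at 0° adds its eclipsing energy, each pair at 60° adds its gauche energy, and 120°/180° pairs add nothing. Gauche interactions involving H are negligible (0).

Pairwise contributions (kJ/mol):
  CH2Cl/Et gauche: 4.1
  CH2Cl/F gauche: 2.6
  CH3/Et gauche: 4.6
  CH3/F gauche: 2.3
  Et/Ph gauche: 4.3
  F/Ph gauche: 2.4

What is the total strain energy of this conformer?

This conformer (staggered): Et–Ph gauche, Et–CH2Cl gauche, F–CH3 gauche, F–CH2Cl gauche; 4.3 + 4.1 + 2.3 + 2.6 = 13.3 kJ/mol.

13.3 kJ/mol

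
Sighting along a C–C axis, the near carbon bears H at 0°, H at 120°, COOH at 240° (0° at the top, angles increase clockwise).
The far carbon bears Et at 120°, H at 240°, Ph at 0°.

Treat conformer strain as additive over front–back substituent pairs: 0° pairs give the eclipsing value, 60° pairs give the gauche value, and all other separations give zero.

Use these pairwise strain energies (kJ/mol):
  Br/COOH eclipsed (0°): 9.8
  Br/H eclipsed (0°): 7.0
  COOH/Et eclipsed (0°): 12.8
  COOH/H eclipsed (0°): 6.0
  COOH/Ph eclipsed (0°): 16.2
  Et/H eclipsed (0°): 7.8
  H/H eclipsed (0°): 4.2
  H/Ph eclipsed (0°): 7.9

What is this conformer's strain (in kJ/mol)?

This conformer (eclipsed): H–Ph eclipsed, H–Et eclipsed, COOH–H eclipsed; 7.9 + 7.8 + 6.0 = 21.7 kJ/mol.

21.7 kJ/mol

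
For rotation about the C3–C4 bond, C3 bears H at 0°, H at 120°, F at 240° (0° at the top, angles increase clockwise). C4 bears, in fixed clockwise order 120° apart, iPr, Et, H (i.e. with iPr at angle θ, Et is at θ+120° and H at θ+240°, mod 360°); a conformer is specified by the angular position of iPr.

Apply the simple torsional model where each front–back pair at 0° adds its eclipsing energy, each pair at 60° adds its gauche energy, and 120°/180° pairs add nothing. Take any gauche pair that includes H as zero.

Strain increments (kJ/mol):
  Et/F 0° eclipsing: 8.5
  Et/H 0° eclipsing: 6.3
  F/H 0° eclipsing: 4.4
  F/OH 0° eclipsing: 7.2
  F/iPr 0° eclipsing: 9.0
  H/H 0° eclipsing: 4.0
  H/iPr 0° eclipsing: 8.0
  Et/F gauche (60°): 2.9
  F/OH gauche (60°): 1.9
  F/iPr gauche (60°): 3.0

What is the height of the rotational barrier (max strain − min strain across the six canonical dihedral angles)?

17.6 kJ/mol

iPr at 0° is eclipsed. H at 0° is eclipsed with iPr at 0° (8.0); H at 120° is eclipsed with Et at 120° (6.3); F at 240° is eclipsed with H at 240° (4.4). Total 18.7 kJ/mol.
iPr at 60° is staggered. F at 240° is gauche with Et at 180° (2.9). Total 2.9 kJ/mol.
iPr at 120° is eclipsed. H at 0° is eclipsed with H at 0° (4.0); H at 120° is eclipsed with iPr at 120° (8.0); F at 240° is eclipsed with Et at 240° (8.5). Total 20.5 kJ/mol.
iPr at 180° is staggered. F at 240° is gauche with iPr at 180° (3.0); F at 240° is gauche with Et at 300° (2.9). Total 5.9 kJ/mol.
iPr at 240° is eclipsed. H at 0° is eclipsed with Et at 0° (6.3); H at 120° is eclipsed with H at 120° (4.0); F at 240° is eclipsed with iPr at 240° (9.0). Total 19.3 kJ/mol.
iPr at 300° is staggered. F at 240° is gauche with iPr at 300° (3.0). Total 3.0 kJ/mol.
Max at 120° (20.5 kJ/mol), min at 60° (2.9 kJ/mol); barrier = 17.6 kJ/mol.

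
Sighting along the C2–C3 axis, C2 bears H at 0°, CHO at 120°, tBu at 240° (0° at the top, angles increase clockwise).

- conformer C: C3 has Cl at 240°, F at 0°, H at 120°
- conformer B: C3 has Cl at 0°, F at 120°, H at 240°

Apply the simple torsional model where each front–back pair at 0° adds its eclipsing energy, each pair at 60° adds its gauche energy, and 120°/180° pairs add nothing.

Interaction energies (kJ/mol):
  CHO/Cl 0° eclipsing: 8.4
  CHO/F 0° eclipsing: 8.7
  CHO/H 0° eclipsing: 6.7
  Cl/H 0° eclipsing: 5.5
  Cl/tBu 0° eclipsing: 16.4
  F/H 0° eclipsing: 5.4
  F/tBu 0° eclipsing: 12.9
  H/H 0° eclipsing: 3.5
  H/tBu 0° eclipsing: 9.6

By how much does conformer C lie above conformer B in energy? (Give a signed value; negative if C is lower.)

C (eclipsed): H(0°)/F(0°) eclipsed 5.4; CHO(120°)/H(120°) eclipsed 6.7; tBu(240°)/Cl(240°) eclipsed 16.4 → 28.5 kJ/mol.
B (eclipsed): H(0°)/Cl(0°) eclipsed 5.5; CHO(120°)/F(120°) eclipsed 8.7; tBu(240°)/H(240°) eclipsed 9.6 → 23.8 kJ/mol.
E(C) − E(B) = 28.5 − 23.8 = +4.7 kJ/mol.

+4.7 kJ/mol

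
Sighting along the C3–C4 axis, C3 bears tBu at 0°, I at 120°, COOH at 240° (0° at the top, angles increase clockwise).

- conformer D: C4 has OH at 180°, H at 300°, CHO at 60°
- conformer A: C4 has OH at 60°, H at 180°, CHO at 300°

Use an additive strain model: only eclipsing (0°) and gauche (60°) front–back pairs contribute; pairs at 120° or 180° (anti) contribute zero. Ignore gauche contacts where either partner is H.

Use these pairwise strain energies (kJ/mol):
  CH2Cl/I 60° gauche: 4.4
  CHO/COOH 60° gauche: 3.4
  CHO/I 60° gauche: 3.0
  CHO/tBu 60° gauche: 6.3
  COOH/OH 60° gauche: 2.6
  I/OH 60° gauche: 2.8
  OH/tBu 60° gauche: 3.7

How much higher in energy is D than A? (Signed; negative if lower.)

D is staggered. tBu at 0° is gauche with CHO at 60° (6.3); I at 120° is gauche with OH at 180° (2.8); I at 120° is gauche with CHO at 60° (3.0); COOH at 240° is gauche with OH at 180° (2.6). Total 14.7 kJ/mol.
A is staggered. tBu at 0° is gauche with OH at 60° (3.7); tBu at 0° is gauche with CHO at 300° (6.3); I at 120° is gauche with OH at 60° (2.8); COOH at 240° is gauche with CHO at 300° (3.4). Total 16.2 kJ/mol.
E(D) − E(A) = 14.7 − 16.2 = -1.5 kJ/mol.

-1.5 kJ/mol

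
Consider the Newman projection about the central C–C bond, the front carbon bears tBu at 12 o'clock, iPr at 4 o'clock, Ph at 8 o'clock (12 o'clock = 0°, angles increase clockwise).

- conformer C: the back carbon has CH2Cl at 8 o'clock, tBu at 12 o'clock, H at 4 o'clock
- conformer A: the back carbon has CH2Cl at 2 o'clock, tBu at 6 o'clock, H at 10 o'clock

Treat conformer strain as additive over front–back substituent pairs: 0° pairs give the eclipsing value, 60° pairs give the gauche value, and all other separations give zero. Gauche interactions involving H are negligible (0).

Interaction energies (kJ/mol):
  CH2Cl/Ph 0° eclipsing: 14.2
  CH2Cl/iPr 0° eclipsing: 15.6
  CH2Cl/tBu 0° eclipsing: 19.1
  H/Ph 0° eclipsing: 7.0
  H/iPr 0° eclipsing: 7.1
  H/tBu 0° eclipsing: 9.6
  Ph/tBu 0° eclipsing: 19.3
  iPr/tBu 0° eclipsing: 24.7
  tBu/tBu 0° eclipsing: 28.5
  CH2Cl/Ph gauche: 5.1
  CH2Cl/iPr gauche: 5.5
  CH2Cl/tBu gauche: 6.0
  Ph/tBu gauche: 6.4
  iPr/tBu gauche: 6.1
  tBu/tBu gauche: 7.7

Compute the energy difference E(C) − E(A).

+25.8 kJ/mol

C (eclipsed): tBu–tBu eclipsed, iPr–H eclipsed, Ph–CH2Cl eclipsed; 28.5 + 7.1 + 14.2 = 49.8 kJ/mol.
A (staggered): tBu–CH2Cl gauche, iPr–CH2Cl gauche, iPr–tBu gauche, Ph–tBu gauche; 6.0 + 5.5 + 6.1 + 6.4 = 24.0 kJ/mol.
E(C) − E(A) = 49.8 − 24.0 = +25.8 kJ/mol.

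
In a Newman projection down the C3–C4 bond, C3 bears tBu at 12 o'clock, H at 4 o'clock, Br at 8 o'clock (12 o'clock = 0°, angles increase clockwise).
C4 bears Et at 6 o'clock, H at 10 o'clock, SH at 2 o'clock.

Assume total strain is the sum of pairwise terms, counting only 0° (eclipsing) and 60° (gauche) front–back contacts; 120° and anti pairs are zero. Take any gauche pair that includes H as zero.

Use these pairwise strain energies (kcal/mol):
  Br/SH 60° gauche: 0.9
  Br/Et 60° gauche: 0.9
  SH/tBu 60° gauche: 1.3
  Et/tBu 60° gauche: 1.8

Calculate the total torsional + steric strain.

This conformer (staggered): tBu(0°)/SH(60°) gauche 1.3; Br(240°)/Et(180°) gauche 0.9 → 2.2 kcal/mol.

2.2 kcal/mol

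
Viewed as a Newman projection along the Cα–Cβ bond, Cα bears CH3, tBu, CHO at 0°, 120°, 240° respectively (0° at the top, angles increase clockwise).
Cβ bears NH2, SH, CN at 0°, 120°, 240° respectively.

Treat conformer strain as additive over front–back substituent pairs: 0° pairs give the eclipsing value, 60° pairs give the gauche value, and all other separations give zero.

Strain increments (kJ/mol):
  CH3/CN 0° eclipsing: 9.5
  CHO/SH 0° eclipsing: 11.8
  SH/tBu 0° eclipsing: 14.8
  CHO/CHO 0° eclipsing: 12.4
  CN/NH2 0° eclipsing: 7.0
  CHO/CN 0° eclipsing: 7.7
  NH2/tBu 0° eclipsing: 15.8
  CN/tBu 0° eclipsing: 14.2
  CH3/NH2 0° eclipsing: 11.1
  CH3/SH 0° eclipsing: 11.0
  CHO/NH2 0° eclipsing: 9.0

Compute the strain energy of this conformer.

This conformer (eclipsed): CH3(0°)/NH2(0°) eclipsed 11.1; tBu(120°)/SH(120°) eclipsed 14.8; CHO(240°)/CN(240°) eclipsed 7.7 → 33.6 kJ/mol.

33.6 kJ/mol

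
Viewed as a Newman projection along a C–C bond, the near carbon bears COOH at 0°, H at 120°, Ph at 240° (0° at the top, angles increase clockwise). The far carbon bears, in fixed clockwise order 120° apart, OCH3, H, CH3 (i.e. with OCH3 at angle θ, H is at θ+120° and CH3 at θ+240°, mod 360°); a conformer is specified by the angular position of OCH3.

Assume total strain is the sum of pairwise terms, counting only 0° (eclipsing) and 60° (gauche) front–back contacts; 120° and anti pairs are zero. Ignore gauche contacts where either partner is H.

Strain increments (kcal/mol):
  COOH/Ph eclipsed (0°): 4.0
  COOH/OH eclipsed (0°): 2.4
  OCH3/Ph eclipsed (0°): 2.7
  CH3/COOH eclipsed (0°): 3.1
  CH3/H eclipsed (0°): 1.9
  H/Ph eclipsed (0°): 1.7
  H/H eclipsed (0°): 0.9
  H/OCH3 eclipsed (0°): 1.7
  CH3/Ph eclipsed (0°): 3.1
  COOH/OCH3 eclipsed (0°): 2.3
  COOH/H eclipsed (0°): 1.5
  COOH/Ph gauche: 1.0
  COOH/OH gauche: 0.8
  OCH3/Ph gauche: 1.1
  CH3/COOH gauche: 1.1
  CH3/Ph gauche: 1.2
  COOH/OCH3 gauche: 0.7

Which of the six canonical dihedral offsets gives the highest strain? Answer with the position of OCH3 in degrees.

120°

OCH3 at 0° (eclipsed): COOH–OCH3 eclipsed, H–H eclipsed, Ph–CH3 eclipsed; 2.3 + 0.9 + 3.1 = 6.3 kcal/mol.
OCH3 at 60° (staggered): COOH–OCH3 gauche, COOH–CH3 gauche, Ph–CH3 gauche; 0.7 + 1.1 + 1.2 = 3.0 kcal/mol.
OCH3 at 120° (eclipsed): COOH–CH3 eclipsed, H–OCH3 eclipsed, Ph–H eclipsed; 3.1 + 1.7 + 1.7 = 6.5 kcal/mol.
OCH3 at 180° (staggered): COOH–CH3 gauche, Ph–OCH3 gauche; 1.1 + 1.1 = 2.2 kcal/mol.
OCH3 at 240° (eclipsed): COOH–H eclipsed, H–CH3 eclipsed, Ph–OCH3 eclipsed; 1.5 + 1.9 + 2.7 = 6.1 kcal/mol.
OCH3 at 300° (staggered): COOH–OCH3 gauche, Ph–OCH3 gauche, Ph–CH3 gauche; 0.7 + 1.1 + 1.2 = 3.0 kcal/mol.
The maximum (6.5 kcal/mol) occurs with OCH3 at 120°.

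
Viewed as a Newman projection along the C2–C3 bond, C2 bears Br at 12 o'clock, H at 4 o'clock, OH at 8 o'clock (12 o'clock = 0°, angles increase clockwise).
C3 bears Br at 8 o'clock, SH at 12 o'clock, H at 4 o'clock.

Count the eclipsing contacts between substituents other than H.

Non-H eclipsing pairs: Br(0°)/SH(0°); OH(240°)/Br(240°) — 2 interactions.

2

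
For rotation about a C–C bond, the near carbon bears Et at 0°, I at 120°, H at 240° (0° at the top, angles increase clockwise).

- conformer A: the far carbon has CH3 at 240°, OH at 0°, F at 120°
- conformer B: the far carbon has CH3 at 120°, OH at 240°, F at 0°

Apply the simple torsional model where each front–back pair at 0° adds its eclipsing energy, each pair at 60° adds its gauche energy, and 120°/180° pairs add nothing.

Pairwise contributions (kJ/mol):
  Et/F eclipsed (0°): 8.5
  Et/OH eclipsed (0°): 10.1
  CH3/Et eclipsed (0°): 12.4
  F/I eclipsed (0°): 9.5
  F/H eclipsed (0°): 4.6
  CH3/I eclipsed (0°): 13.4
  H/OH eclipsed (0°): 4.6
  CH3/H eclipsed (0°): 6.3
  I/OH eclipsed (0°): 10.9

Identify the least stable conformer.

B

A (eclipsed): Et–OH eclipsed, I–F eclipsed, H–CH3 eclipsed; 10.1 + 9.5 + 6.3 = 25.9 kJ/mol.
B (eclipsed): Et–F eclipsed, I–CH3 eclipsed, H–OH eclipsed; 8.5 + 13.4 + 4.6 = 26.5 kJ/mol.
B has the highest total (26.5 kJ/mol).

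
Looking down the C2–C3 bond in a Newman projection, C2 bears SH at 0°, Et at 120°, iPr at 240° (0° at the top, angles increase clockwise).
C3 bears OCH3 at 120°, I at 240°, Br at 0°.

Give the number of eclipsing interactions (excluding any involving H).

Non-H eclipsing pairs: SH(0°)/Br(0°); Et(120°)/OCH3(120°); iPr(240°)/I(240°) — 3 interactions.

3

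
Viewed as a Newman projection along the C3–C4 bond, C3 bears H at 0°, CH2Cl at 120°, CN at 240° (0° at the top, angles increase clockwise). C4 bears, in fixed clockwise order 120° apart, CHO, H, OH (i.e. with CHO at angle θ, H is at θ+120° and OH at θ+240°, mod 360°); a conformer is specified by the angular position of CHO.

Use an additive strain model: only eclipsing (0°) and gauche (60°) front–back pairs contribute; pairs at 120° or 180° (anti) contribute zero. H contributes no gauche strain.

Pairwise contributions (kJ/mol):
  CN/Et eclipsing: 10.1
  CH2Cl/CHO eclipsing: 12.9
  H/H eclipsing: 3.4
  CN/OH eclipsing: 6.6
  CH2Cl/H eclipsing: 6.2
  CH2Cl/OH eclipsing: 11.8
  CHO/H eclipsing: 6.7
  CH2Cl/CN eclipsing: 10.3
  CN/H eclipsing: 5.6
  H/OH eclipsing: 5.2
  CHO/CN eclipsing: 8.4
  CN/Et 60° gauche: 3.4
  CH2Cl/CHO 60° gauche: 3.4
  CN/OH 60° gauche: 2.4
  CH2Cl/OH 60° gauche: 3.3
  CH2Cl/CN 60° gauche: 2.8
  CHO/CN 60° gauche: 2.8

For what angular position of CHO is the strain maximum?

120°

CHO at 0° (eclipsed): H(0°)/CHO(0°) eclipsed 6.7; CH2Cl(120°)/H(120°) eclipsed 6.2; CN(240°)/OH(240°) eclipsed 6.6 → 19.5 kJ/mol.
CHO at 60° (staggered): CH2Cl(120°)/CHO(60°) gauche 3.4; CN(240°)/OH(300°) gauche 2.4 → 5.8 kJ/mol.
CHO at 120° (eclipsed): H(0°)/OH(0°) eclipsed 5.2; CH2Cl(120°)/CHO(120°) eclipsed 12.9; CN(240°)/H(240°) eclipsed 5.6 → 23.7 kJ/mol.
CHO at 180° (staggered): CH2Cl(120°)/CHO(180°) gauche 3.4; CH2Cl(120°)/OH(60°) gauche 3.3; CN(240°)/CHO(180°) gauche 2.8 → 9.5 kJ/mol.
CHO at 240° (eclipsed): H(0°)/H(0°) eclipsed 3.4; CH2Cl(120°)/OH(120°) eclipsed 11.8; CN(240°)/CHO(240°) eclipsed 8.4 → 23.6 kJ/mol.
CHO at 300° (staggered): CH2Cl(120°)/OH(180°) gauche 3.3; CN(240°)/CHO(300°) gauche 2.8; CN(240°)/OH(180°) gauche 2.4 → 8.5 kJ/mol.
The maximum (23.7 kJ/mol) occurs with CHO at 120°.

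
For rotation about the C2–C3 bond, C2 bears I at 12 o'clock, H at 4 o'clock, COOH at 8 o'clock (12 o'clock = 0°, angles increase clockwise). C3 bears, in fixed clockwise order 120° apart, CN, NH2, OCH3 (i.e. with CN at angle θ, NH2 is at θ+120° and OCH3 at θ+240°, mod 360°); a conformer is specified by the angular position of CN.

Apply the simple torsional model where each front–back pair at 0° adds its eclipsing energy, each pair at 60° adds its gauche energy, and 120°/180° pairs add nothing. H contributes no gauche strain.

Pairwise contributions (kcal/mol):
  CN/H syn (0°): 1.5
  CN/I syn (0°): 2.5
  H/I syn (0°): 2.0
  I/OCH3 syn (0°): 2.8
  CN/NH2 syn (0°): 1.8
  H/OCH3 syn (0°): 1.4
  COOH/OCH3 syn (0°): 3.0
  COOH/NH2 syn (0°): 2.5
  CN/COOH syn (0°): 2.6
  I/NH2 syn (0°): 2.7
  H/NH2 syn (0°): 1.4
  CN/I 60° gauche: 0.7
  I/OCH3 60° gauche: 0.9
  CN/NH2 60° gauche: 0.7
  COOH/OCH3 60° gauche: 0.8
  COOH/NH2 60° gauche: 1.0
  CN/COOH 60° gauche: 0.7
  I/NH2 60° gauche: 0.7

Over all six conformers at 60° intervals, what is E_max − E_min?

CN at 0° is eclipsed. I at 0° is eclipsed with CN at 0° (2.5); H at 120° is eclipsed with NH2 at 120° (1.4); COOH at 240° is eclipsed with OCH3 at 240° (3.0). Total 6.9 kcal/mol.
CN at 60° is staggered. I at 0° is gauche with CN at 60° (0.7); I at 0° is gauche with OCH3 at 300° (0.9); COOH at 240° is gauche with NH2 at 180° (1.0); COOH at 240° is gauche with OCH3 at 300° (0.8). Total 3.4 kcal/mol.
CN at 120° is eclipsed. I at 0° is eclipsed with OCH3 at 0° (2.8); H at 120° is eclipsed with CN at 120° (1.5); COOH at 240° is eclipsed with NH2 at 240° (2.5). Total 6.8 kcal/mol.
CN at 180° is staggered. I at 0° is gauche with NH2 at 300° (0.7); I at 0° is gauche with OCH3 at 60° (0.9); COOH at 240° is gauche with CN at 180° (0.7); COOH at 240° is gauche with NH2 at 300° (1.0). Total 3.3 kcal/mol.
CN at 240° is eclipsed. I at 0° is eclipsed with NH2 at 0° (2.7); H at 120° is eclipsed with OCH3 at 120° (1.4); COOH at 240° is eclipsed with CN at 240° (2.6). Total 6.7 kcal/mol.
CN at 300° is staggered. I at 0° is gauche with CN at 300° (0.7); I at 0° is gauche with NH2 at 60° (0.7); COOH at 240° is gauche with CN at 300° (0.7); COOH at 240° is gauche with OCH3 at 180° (0.8). Total 2.9 kcal/mol.
Max at 0° (6.9 kcal/mol), min at 300° (2.9 kcal/mol); barrier = 4.0 kcal/mol.

4.0 kcal/mol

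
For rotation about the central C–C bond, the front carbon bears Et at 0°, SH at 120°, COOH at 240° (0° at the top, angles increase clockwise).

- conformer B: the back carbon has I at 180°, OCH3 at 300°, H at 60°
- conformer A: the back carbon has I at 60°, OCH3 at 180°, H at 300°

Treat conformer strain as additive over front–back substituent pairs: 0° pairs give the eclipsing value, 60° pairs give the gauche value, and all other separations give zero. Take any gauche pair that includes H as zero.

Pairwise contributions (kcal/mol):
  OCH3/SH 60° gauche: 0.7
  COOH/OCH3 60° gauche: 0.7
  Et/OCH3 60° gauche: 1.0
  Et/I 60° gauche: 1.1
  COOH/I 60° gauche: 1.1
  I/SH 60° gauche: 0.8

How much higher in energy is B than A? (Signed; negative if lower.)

B is staggered. Et at 0° is gauche with OCH3 at 300° (1.0); SH at 120° is gauche with I at 180° (0.8); COOH at 240° is gauche with I at 180° (1.1); COOH at 240° is gauche with OCH3 at 300° (0.7). Total 3.6 kcal/mol.
A is staggered. Et at 0° is gauche with I at 60° (1.1); SH at 120° is gauche with I at 60° (0.8); SH at 120° is gauche with OCH3 at 180° (0.7); COOH at 240° is gauche with OCH3 at 180° (0.7). Total 3.3 kcal/mol.
E(B) − E(A) = 3.6 − 3.3 = +0.3 kcal/mol.

+0.3 kcal/mol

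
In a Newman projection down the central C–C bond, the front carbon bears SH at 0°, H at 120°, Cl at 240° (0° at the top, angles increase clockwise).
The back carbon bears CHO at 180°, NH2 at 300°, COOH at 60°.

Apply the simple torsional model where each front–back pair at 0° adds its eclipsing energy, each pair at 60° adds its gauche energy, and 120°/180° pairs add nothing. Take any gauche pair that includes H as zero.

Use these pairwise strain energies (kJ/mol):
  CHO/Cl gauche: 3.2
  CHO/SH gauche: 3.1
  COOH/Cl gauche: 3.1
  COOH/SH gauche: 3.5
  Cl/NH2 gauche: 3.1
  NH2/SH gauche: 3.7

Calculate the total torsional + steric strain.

13.5 kJ/mol

This conformer (staggered): SH(0°)/NH2(300°) gauche 3.7; SH(0°)/COOH(60°) gauche 3.5; Cl(240°)/CHO(180°) gauche 3.2; Cl(240°)/NH2(300°) gauche 3.1 → 13.5 kJ/mol.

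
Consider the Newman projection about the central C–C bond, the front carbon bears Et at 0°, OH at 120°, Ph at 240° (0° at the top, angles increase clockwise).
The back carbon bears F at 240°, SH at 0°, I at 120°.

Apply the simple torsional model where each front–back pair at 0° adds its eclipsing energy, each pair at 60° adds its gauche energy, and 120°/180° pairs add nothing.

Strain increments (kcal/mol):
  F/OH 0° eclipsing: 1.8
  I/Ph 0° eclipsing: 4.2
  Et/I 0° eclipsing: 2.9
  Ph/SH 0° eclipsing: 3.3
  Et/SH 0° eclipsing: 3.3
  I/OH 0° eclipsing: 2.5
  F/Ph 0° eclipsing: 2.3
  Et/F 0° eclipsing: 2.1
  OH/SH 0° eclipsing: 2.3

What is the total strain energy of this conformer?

This conformer (eclipsed): Et–SH eclipsed, OH–I eclipsed, Ph–F eclipsed; 3.3 + 2.5 + 2.3 = 8.1 kcal/mol.

8.1 kcal/mol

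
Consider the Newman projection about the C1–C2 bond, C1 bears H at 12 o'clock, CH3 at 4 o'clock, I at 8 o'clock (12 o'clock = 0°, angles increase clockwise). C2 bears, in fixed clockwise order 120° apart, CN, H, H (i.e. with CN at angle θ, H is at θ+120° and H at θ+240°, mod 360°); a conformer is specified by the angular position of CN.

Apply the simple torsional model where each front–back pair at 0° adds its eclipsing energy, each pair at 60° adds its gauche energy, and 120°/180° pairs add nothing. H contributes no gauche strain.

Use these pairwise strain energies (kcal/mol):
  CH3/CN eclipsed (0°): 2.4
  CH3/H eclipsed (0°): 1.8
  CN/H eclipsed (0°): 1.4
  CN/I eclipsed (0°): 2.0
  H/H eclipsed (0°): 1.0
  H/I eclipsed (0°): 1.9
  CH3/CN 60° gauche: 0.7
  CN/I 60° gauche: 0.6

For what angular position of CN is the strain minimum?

CN at 0° is eclipsed. H at 0° is eclipsed with CN at 0° (1.4); CH3 at 120° is eclipsed with H at 120° (1.8); I at 240° is eclipsed with H at 240° (1.9). Total 5.1 kcal/mol.
CN at 60° is staggered. CH3 at 120° is gauche with CN at 60° (0.7). Total 0.7 kcal/mol.
CN at 120° is eclipsed. H at 0° is eclipsed with H at 0° (1.0); CH3 at 120° is eclipsed with CN at 120° (2.4); I at 240° is eclipsed with H at 240° (1.9). Total 5.3 kcal/mol.
CN at 180° is staggered. CH3 at 120° is gauche with CN at 180° (0.7); I at 240° is gauche with CN at 180° (0.6). Total 1.3 kcal/mol.
CN at 240° is eclipsed. H at 0° is eclipsed with H at 0° (1.0); CH3 at 120° is eclipsed with H at 120° (1.8); I at 240° is eclipsed with CN at 240° (2.0). Total 4.8 kcal/mol.
CN at 300° is staggered. I at 240° is gauche with CN at 300° (0.6). Total 0.6 kcal/mol.
The minimum (0.6 kcal/mol) occurs with CN at 300°.

300°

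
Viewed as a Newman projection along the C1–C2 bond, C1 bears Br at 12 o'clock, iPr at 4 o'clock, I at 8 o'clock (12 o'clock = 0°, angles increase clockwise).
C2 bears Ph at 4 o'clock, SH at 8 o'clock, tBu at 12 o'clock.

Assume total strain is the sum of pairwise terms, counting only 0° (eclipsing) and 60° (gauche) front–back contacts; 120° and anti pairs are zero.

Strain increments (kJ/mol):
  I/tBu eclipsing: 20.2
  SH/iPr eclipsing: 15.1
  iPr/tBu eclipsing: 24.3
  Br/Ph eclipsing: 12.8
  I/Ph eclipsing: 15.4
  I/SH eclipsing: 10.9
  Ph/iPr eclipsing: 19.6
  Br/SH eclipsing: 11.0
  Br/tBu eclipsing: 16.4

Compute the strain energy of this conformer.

46.9 kJ/mol

This conformer (eclipsed): Br(0°)/tBu(0°) eclipsed 16.4; iPr(120°)/Ph(120°) eclipsed 19.6; I(240°)/SH(240°) eclipsed 10.9 → 46.9 kJ/mol.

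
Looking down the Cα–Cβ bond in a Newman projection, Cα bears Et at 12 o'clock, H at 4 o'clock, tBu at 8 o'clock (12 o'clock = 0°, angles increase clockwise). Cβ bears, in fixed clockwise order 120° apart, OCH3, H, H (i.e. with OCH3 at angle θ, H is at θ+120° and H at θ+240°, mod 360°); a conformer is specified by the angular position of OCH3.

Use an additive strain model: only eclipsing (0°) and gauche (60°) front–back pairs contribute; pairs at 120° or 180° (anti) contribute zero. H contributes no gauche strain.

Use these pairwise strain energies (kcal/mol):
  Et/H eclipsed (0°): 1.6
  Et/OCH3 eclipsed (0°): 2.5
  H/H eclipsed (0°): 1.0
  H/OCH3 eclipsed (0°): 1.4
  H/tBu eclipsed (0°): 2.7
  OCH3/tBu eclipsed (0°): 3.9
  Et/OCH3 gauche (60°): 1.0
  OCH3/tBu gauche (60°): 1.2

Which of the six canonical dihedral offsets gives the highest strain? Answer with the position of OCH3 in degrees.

240°

OCH3 at 0° is eclipsed. Et at 0° is eclipsed with OCH3 at 0° (2.5); H at 120° is eclipsed with H at 120° (1.0); tBu at 240° is eclipsed with H at 240° (2.7). Total 6.2 kcal/mol.
OCH3 at 60° is staggered. Et at 0° is gauche with OCH3 at 60° (1.0). Total 1.0 kcal/mol.
OCH3 at 120° is eclipsed. Et at 0° is eclipsed with H at 0° (1.6); H at 120° is eclipsed with OCH3 at 120° (1.4); tBu at 240° is eclipsed with H at 240° (2.7). Total 5.7 kcal/mol.
OCH3 at 180° is staggered. tBu at 240° is gauche with OCH3 at 180° (1.2). Total 1.2 kcal/mol.
OCH3 at 240° is eclipsed. Et at 0° is eclipsed with H at 0° (1.6); H at 120° is eclipsed with H at 120° (1.0); tBu at 240° is eclipsed with OCH3 at 240° (3.9). Total 6.5 kcal/mol.
OCH3 at 300° is staggered. Et at 0° is gauche with OCH3 at 300° (1.0); tBu at 240° is gauche with OCH3 at 300° (1.2). Total 2.2 kcal/mol.
The maximum (6.5 kcal/mol) occurs with OCH3 at 240°.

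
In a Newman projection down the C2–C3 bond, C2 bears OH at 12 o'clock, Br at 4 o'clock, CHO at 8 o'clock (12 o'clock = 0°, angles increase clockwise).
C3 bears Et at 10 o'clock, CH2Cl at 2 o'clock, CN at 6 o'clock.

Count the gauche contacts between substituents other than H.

Non-H gauche pairs: OH(0°)/Et(300°); OH(0°)/CH2Cl(60°); Br(120°)/CH2Cl(60°); Br(120°)/CN(180°); CHO(240°)/Et(300°); CHO(240°)/CN(180°) — 6 interactions.

6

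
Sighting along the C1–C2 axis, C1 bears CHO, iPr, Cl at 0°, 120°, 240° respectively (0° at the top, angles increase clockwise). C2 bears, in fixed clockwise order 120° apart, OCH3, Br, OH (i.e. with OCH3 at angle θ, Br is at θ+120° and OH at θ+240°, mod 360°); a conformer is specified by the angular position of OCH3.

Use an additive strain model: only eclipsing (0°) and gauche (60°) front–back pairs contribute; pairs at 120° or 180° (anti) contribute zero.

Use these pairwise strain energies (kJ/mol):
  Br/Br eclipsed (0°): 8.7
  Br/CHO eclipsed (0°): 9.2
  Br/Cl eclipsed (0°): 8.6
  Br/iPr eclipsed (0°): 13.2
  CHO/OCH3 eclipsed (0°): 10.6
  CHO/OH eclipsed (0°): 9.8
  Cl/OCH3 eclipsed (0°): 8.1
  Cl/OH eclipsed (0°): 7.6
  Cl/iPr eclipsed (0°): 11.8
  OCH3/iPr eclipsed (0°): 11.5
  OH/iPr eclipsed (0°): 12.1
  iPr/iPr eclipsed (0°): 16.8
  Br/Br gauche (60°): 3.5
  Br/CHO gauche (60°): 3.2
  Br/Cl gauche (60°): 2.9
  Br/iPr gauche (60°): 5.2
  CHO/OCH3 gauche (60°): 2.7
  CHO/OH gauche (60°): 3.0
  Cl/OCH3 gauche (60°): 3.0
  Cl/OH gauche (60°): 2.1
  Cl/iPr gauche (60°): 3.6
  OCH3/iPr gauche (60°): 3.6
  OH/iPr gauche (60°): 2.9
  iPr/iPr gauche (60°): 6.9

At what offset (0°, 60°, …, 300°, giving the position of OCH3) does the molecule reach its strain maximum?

OCH3 at 0° is eclipsed. CHO at 0° is eclipsed with OCH3 at 0° (10.6); iPr at 120° is eclipsed with Br at 120° (13.2); Cl at 240° is eclipsed with OH at 240° (7.6). Total 31.4 kJ/mol.
OCH3 at 60° is staggered. CHO at 0° is gauche with OCH3 at 60° (2.7); CHO at 0° is gauche with OH at 300° (3.0); iPr at 120° is gauche with OCH3 at 60° (3.6); iPr at 120° is gauche with Br at 180° (5.2); Cl at 240° is gauche with Br at 180° (2.9); Cl at 240° is gauche with OH at 300° (2.1). Total 19.5 kJ/mol.
OCH3 at 120° is eclipsed. CHO at 0° is eclipsed with OH at 0° (9.8); iPr at 120° is eclipsed with OCH3 at 120° (11.5); Cl at 240° is eclipsed with Br at 240° (8.6). Total 29.9 kJ/mol.
OCH3 at 180° is staggered. CHO at 0° is gauche with Br at 300° (3.2); CHO at 0° is gauche with OH at 60° (3.0); iPr at 120° is gauche with OCH3 at 180° (3.6); iPr at 120° is gauche with OH at 60° (2.9); Cl at 240° is gauche with OCH3 at 180° (3.0); Cl at 240° is gauche with Br at 300° (2.9). Total 18.6 kJ/mol.
OCH3 at 240° is eclipsed. CHO at 0° is eclipsed with Br at 0° (9.2); iPr at 120° is eclipsed with OH at 120° (12.1); Cl at 240° is eclipsed with OCH3 at 240° (8.1). Total 29.4 kJ/mol.
OCH3 at 300° is staggered. CHO at 0° is gauche with OCH3 at 300° (2.7); CHO at 0° is gauche with Br at 60° (3.2); iPr at 120° is gauche with Br at 60° (5.2); iPr at 120° is gauche with OH at 180° (2.9); Cl at 240° is gauche with OCH3 at 300° (3.0); Cl at 240° is gauche with OH at 180° (2.1). Total 19.1 kJ/mol.
The maximum (31.4 kJ/mol) occurs with OCH3 at 0°.

0°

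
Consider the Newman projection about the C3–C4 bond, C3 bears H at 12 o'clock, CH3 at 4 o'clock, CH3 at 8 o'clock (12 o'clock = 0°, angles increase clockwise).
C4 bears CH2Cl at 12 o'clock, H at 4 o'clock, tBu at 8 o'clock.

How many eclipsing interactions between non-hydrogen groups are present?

Non-H eclipsing pairs: CH3(240°)/tBu(240°) — 1 interaction.

1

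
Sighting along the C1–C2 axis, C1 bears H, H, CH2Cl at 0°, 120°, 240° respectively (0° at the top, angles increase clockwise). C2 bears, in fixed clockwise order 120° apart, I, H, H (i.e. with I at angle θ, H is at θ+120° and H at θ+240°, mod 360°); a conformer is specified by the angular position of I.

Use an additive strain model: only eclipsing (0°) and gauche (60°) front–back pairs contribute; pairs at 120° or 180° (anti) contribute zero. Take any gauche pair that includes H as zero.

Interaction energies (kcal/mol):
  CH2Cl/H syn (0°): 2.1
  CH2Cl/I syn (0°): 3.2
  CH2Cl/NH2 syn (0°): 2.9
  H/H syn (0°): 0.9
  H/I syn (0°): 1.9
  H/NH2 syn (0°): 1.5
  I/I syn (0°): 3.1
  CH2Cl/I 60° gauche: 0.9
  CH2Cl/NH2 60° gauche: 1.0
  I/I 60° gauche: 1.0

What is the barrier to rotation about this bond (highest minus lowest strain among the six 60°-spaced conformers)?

5.0 kcal/mol

I at 0° (eclipsed): H–I eclipsed, H–H eclipsed, CH2Cl–H eclipsed; 1.9 + 0.9 + 2.1 = 4.9 kcal/mol.
I at 60° (staggered): no non-H gauche contacts → 0.0 kcal/mol.
I at 120° (eclipsed): H–H eclipsed, H–I eclipsed, CH2Cl–H eclipsed; 0.9 + 1.9 + 2.1 = 4.9 kcal/mol.
I at 180° (staggered): CH2Cl–I gauche; 0.9 = 0.9 kcal/mol.
I at 240° (eclipsed): H–H eclipsed, H–H eclipsed, CH2Cl–I eclipsed; 0.9 + 0.9 + 3.2 = 5.0 kcal/mol.
I at 300° (staggered): CH2Cl–I gauche; 0.9 = 0.9 kcal/mol.
Max at 240° (5.0 kcal/mol), min at 60° (0.0 kcal/mol); barrier = 5.0 kcal/mol.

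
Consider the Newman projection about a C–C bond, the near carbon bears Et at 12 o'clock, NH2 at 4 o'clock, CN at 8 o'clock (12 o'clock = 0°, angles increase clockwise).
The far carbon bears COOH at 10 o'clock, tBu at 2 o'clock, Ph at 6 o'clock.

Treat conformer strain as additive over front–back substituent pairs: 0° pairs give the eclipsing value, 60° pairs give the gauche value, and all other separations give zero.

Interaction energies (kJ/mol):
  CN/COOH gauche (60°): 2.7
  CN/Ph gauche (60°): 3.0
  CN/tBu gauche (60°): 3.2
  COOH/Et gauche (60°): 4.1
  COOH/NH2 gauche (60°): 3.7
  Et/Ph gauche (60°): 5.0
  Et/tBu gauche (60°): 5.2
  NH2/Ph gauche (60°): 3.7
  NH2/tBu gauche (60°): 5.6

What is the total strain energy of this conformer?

This conformer (staggered): Et–COOH gauche, Et–tBu gauche, NH2–tBu gauche, NH2–Ph gauche, CN–COOH gauche, CN–Ph gauche; 4.1 + 5.2 + 5.6 + 3.7 + 2.7 + 3.0 = 24.3 kJ/mol.

24.3 kJ/mol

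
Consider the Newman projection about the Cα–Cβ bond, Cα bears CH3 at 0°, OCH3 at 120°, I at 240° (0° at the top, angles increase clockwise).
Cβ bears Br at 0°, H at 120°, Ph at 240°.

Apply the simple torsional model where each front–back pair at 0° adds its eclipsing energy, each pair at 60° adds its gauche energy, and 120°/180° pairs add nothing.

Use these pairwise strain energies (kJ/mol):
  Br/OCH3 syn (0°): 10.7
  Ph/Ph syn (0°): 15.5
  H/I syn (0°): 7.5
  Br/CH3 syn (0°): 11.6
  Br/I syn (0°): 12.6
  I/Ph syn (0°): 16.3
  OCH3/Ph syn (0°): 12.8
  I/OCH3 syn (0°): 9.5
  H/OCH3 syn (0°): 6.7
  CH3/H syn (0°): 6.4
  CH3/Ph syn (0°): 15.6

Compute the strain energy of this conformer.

34.6 kJ/mol

This conformer (eclipsed): CH3(0°)/Br(0°) eclipsed 11.6; OCH3(120°)/H(120°) eclipsed 6.7; I(240°)/Ph(240°) eclipsed 16.3 → 34.6 kJ/mol.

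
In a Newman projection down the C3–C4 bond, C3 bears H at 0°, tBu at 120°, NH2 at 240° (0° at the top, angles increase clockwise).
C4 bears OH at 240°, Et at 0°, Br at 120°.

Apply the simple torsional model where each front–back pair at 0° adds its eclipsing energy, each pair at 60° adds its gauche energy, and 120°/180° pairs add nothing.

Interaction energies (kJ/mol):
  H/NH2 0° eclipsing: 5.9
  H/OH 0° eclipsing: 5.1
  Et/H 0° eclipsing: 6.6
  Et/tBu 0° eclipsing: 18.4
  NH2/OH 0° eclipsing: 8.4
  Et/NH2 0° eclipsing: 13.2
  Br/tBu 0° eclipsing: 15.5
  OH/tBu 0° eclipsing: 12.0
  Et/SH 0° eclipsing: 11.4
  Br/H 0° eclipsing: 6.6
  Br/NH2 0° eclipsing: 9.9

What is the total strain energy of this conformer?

This conformer (eclipsed): H–Et eclipsed, tBu–Br eclipsed, NH2–OH eclipsed; 6.6 + 15.5 + 8.4 = 30.5 kJ/mol.

30.5 kJ/mol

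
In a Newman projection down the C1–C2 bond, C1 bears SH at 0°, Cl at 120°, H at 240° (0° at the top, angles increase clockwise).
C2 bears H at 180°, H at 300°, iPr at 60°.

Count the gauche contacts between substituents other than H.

Non-H gauche pairs: SH(0°)/iPr(60°); Cl(120°)/iPr(60°) — 2 interactions.

2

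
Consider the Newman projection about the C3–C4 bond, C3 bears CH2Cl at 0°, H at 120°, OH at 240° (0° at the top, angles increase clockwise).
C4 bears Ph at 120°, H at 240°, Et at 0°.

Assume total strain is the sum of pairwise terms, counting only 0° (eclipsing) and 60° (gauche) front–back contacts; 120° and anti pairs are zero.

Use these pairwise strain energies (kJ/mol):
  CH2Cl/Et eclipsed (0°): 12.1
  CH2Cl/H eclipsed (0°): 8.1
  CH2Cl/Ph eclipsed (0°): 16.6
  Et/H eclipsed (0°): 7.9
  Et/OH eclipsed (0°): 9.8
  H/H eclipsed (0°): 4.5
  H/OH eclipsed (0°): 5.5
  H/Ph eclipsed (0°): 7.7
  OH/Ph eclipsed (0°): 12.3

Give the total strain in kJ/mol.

This conformer (eclipsed): CH2Cl–Et eclipsed, H–Ph eclipsed, OH–H eclipsed; 12.1 + 7.7 + 5.5 = 25.3 kJ/mol.

25.3 kJ/mol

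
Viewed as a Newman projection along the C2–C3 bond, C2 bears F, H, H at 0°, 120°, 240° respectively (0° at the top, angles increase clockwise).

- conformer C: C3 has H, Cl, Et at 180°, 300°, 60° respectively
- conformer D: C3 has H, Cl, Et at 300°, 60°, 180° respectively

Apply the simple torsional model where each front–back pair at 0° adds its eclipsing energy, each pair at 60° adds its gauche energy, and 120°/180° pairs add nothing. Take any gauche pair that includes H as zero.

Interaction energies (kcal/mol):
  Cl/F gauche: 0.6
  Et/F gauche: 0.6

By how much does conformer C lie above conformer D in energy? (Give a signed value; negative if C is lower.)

+0.6 kcal/mol

C (staggered): F(0°)/Cl(300°) gauche 0.6; F(0°)/Et(60°) gauche 0.6 → 1.2 kcal/mol.
D (staggered): F(0°)/Cl(60°) gauche 0.6 → 0.6 kcal/mol.
E(C) − E(D) = 1.2 − 0.6 = +0.6 kcal/mol.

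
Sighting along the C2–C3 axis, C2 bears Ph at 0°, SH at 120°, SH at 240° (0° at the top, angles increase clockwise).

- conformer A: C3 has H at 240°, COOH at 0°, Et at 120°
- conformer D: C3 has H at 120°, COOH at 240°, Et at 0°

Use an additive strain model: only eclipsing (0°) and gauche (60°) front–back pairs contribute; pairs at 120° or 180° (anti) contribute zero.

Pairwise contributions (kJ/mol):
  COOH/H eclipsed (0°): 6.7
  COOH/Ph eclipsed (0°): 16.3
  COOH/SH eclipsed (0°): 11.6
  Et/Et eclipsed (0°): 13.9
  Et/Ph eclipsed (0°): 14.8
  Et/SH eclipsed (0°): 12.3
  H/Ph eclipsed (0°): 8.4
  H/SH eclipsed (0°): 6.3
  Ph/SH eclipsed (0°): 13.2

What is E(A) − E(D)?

+2.2 kJ/mol

A (eclipsed): Ph–COOH eclipsed, SH–Et eclipsed, SH–H eclipsed; 16.3 + 12.3 + 6.3 = 34.9 kJ/mol.
D (eclipsed): Ph–Et eclipsed, SH–H eclipsed, SH–COOH eclipsed; 14.8 + 6.3 + 11.6 = 32.7 kJ/mol.
E(A) − E(D) = 34.9 − 32.7 = +2.2 kJ/mol.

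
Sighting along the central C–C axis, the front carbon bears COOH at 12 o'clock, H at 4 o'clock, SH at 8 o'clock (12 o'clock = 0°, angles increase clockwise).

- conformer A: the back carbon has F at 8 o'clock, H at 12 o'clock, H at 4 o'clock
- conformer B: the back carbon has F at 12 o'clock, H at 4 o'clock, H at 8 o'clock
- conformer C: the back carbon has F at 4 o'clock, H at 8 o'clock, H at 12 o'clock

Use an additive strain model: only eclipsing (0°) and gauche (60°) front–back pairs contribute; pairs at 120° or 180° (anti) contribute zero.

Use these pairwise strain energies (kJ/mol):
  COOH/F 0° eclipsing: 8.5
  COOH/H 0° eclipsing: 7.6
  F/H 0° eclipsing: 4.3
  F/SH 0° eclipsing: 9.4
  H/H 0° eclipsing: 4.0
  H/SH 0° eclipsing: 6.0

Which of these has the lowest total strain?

A is eclipsed. COOH at 0° is eclipsed with H at 0° (7.6); H at 120° is eclipsed with H at 120° (4.0); SH at 240° is eclipsed with F at 240° (9.4). Total 21.0 kJ/mol.
B is eclipsed. COOH at 0° is eclipsed with F at 0° (8.5); H at 120° is eclipsed with H at 120° (4.0); SH at 240° is eclipsed with H at 240° (6.0). Total 18.5 kJ/mol.
C is eclipsed. COOH at 0° is eclipsed with H at 0° (7.6); H at 120° is eclipsed with F at 120° (4.3); SH at 240° is eclipsed with H at 240° (6.0). Total 17.9 kJ/mol.
C has the lowest total (17.9 kJ/mol).

C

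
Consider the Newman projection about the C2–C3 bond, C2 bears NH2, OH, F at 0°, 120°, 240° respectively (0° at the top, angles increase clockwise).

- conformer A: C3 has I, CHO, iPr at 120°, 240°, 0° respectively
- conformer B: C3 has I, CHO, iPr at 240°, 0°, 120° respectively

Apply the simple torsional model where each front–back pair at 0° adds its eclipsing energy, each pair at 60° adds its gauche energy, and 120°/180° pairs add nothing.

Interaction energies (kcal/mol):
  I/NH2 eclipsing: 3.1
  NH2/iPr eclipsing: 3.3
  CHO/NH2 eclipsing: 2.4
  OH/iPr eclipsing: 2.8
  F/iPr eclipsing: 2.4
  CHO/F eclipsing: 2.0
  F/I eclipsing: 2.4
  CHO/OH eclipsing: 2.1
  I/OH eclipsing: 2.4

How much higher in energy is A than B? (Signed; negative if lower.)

+0.1 kcal/mol

A (eclipsed): NH2(0°)/iPr(0°) eclipsed 3.3; OH(120°)/I(120°) eclipsed 2.4; F(240°)/CHO(240°) eclipsed 2.0 → 7.7 kcal/mol.
B (eclipsed): NH2(0°)/CHO(0°) eclipsed 2.4; OH(120°)/iPr(120°) eclipsed 2.8; F(240°)/I(240°) eclipsed 2.4 → 7.6 kcal/mol.
E(A) − E(B) = 7.7 − 7.6 = +0.1 kcal/mol.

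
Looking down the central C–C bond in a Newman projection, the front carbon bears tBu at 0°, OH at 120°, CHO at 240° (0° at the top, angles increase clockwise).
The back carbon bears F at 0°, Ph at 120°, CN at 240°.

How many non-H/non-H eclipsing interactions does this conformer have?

3

Non-H eclipsing pairs: tBu(0°)/F(0°); OH(120°)/Ph(120°); CHO(240°)/CN(240°) — 3 interactions.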